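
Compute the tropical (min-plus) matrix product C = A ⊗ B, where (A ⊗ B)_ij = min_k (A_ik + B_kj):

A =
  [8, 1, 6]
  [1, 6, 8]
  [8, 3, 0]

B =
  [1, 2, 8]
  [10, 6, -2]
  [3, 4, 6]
A ⊗ B =
  [9, 7, -1]
  [2, 3, 4]
  [3, 4, 1]

Apply the min-plus product entry-by-entry:
  C[0][0] = min over k of (A[0][0] + B[0][0] = 8 + 1 = 9, A[0][1] + B[1][0] = 1 + 10 = 11, A[0][2] + B[2][0] = 6 + 3 = 9) = 9 (attained at k = 0)
  C[0][1] = min over k of (A[0][0] + B[0][1] = 8 + 2 = 10, A[0][1] + B[1][1] = 1 + 6 = 7, A[0][2] + B[2][1] = 6 + 4 = 10) = 7 (attained at k = 1)
  C[0][2] = min over k of (A[0][0] + B[0][2] = 8 + 8 = 16, A[0][1] + B[1][2] = 1 + -2 = -1, A[0][2] + B[2][2] = 6 + 6 = 12) = -1 (attained at k = 1)
  C[1][0] = min over k of (A[1][0] + B[0][0] = 1 + 1 = 2, A[1][1] + B[1][0] = 6 + 10 = 16, A[1][2] + B[2][0] = 8 + 3 = 11) = 2 (attained at k = 0)
  C[1][1] = min over k of (A[1][0] + B[0][1] = 1 + 2 = 3, A[1][1] + B[1][1] = 6 + 6 = 12, A[1][2] + B[2][1] = 8 + 4 = 12) = 3 (attained at k = 0)
  C[1][2] = min over k of (A[1][0] + B[0][2] = 1 + 8 = 9, A[1][1] + B[1][2] = 6 + -2 = 4, A[1][2] + B[2][2] = 8 + 6 = 14) = 4 (attained at k = 1)
  C[2][0] = min over k of (A[2][0] + B[0][0] = 8 + 1 = 9, A[2][1] + B[1][0] = 3 + 10 = 13, A[2][2] + B[2][0] = 0 + 3 = 3) = 3 (attained at k = 2)
  C[2][1] = min over k of (A[2][0] + B[0][1] = 8 + 2 = 10, A[2][1] + B[1][1] = 3 + 6 = 9, A[2][2] + B[2][1] = 0 + 4 = 4) = 4 (attained at k = 2)
  C[2][2] = min over k of (A[2][0] + B[0][2] = 8 + 8 = 16, A[2][1] + B[1][2] = 3 + -2 = 1, A[2][2] + B[2][2] = 0 + 6 = 6) = 1 (attained at k = 1)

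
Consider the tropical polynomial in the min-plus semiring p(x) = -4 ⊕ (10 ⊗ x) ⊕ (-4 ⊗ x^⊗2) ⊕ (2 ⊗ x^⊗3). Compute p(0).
p(0) = -4

A tropical monomial a ⊗ x^⊗i evaluates to a + i · x. Evaluating each term at x = 0:
  Term 0 contributes -4 + 0 · 0 = -4
  Term 1 contributes 10 + 1 · 0 = 10
  Term 2 contributes -4 + 2 · 0 = -4
  Term 3 contributes 2 + 3 · 0 = 2
p(0) = ⊕ of these = min[-4, 10, -4, 2] = -4.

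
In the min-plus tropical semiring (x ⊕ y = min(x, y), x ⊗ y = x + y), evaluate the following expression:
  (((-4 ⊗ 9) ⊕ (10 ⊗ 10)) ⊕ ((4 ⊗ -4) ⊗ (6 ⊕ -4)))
(((-4 ⊗ 9) ⊕ (10 ⊗ 10)) ⊕ ((4 ⊗ -4) ⊗ (6 ⊕ -4))) = -4

Expand innermost to outermost. Recall ⊕ takes the minimum of its arguments and ⊗ takes their sum. Working out the expression (((-4 ⊗ 9) ⊕ (10 ⊗ 10)) ⊕ ((4 ⊗ -4) ⊗ (6 ⊕ -4))) gives -4.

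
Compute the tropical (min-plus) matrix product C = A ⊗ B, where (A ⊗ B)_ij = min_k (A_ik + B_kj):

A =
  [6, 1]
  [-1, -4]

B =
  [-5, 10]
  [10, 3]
A ⊗ B =
  [1, 4]
  [-6, -1]

Apply the min-plus product entry-by-entry:
  C[0][0] = min over k of (A[0][0] + B[0][0] = 6 + -5 = 1, A[0][1] + B[1][0] = 1 + 10 = 11) = 1 (attained at k = 0)
  C[0][1] = min over k of (A[0][0] + B[0][1] = 6 + 10 = 16, A[0][1] + B[1][1] = 1 + 3 = 4) = 4 (attained at k = 1)
  C[1][0] = min over k of (A[1][0] + B[0][0] = -1 + -5 = -6, A[1][1] + B[1][0] = -4 + 10 = 6) = -6 (attained at k = 0)
  C[1][1] = min over k of (A[1][0] + B[0][1] = -1 + 10 = 9, A[1][1] + B[1][1] = -4 + 3 = -1) = -1 (attained at k = 1)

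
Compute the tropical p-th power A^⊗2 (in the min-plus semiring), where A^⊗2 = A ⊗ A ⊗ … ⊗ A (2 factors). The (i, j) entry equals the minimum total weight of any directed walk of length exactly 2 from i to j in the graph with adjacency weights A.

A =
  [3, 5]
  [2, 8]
A^⊗2 =
  [6, 8]
  [5, 7]

Each entry (A^⊗2)_ij equals the minimum over all length-2 walks i = v_0 → v_1 → … → v_2 = j of Σ_t A[v_t][v_{t+1}]. For example, for (i, j) = (0, 1) we minimise over 2 possible intermediate vertex sequences; the minimum is 8, attained along the walk 0 → 0 → 1.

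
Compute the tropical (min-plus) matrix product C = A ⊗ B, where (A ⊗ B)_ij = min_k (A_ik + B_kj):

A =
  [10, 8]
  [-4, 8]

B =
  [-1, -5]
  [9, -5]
A ⊗ B =
  [9, 3]
  [-5, -9]

Apply the min-plus product entry-by-entry:
  C[0][0] = min over k of (A[0][0] + B[0][0] = 10 + -1 = 9, A[0][1] + B[1][0] = 8 + 9 = 17) = 9 (attained at k = 0)
  C[0][1] = min over k of (A[0][0] + B[0][1] = 10 + -5 = 5, A[0][1] + B[1][1] = 8 + -5 = 3) = 3 (attained at k = 1)
  C[1][0] = min over k of (A[1][0] + B[0][0] = -4 + -1 = -5, A[1][1] + B[1][0] = 8 + 9 = 17) = -5 (attained at k = 0)
  C[1][1] = min over k of (A[1][0] + B[0][1] = -4 + -5 = -9, A[1][1] + B[1][1] = 8 + -5 = 3) = -9 (attained at k = 0)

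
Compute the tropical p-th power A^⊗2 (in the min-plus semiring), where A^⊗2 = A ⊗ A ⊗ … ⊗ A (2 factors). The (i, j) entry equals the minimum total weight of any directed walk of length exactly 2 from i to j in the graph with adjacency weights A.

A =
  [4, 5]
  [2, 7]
A^⊗2 =
  [7, 9]
  [6, 7]

Each entry (A^⊗2)_ij equals the minimum over all length-2 walks i = v_0 → v_1 → … → v_2 = j of Σ_t A[v_t][v_{t+1}]. For example, for (i, j) = (0, 1) we minimise over 2 possible intermediate vertex sequences; the minimum is 9, attained along the walk 0 → 0 → 1.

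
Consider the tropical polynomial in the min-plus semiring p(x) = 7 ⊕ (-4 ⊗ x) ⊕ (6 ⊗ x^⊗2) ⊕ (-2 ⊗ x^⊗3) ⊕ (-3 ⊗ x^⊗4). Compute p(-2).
p(-2) = -11

A tropical monomial a ⊗ x^⊗i evaluates to a + i · x. Evaluating each term at x = -2:
  Term 0 contributes 7 + 0 · -2 = 7
  Term 1 contributes -4 + 1 · -2 = -6
  Term 2 contributes 6 + 2 · -2 = 2
  Term 3 contributes -2 + 3 · -2 = -8
  Term 4 contributes -3 + 4 · -2 = -11
p(-2) = ⊕ of these = min[7, -6, 2, -8, -11] = -11.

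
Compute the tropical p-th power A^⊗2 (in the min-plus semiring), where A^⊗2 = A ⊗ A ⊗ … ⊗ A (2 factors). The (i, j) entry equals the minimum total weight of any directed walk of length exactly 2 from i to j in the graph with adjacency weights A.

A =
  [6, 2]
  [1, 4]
A^⊗2 =
  [3, 6]
  [5, 3]

Each entry (A^⊗2)_ij equals the minimum over all length-2 walks i = v_0 → v_1 → … → v_2 = j of Σ_t A[v_t][v_{t+1}]. For example, for (i, j) = (0, 1) we minimise over 2 possible intermediate vertex sequences; the minimum is 6, attained along the walk 0 → 1 → 1.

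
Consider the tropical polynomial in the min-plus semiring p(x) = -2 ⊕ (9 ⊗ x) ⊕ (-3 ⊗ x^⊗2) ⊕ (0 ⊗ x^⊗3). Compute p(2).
p(2) = -2

A tropical monomial a ⊗ x^⊗i evaluates to a + i · x. Evaluating each term at x = 2:
  Term 0 contributes -2 + 0 · 2 = -2
  Term 1 contributes 9 + 1 · 2 = 11
  Term 2 contributes -3 + 2 · 2 = 1
  Term 3 contributes 0 + 3 · 2 = 6
p(2) = ⊕ of these = min[-2, 11, 1, 6] = -2.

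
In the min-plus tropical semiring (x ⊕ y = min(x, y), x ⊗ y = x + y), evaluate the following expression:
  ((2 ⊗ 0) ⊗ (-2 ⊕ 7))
((2 ⊗ 0) ⊗ (-2 ⊕ 7)) = 0

Expand innermost to outermost. Recall ⊕ takes the minimum of its arguments and ⊗ takes their sum. Working out the expression ((2 ⊗ 0) ⊗ (-2 ⊕ 7)) gives 0.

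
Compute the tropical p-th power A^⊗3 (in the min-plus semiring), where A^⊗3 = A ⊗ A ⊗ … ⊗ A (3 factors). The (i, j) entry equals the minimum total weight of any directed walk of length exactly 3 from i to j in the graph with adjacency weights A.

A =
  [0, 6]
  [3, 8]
A^⊗3 =
  [0, 6]
  [3, 9]

Each entry (A^⊗3)_ij equals the minimum over all length-3 walks i = v_0 → v_1 → … → v_3 = j of Σ_t A[v_t][v_{t+1}]. For example, for (i, j) = (0, 1) we minimise over 4 possible intermediate vertex sequences; the minimum is 6, attained along the walk 0 → 0 → 0 → 1.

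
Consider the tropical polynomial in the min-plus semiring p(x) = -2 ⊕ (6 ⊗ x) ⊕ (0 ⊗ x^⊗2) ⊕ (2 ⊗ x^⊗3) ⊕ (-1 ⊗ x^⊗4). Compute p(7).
p(7) = -2

A tropical monomial a ⊗ x^⊗i evaluates to a + i · x. Evaluating each term at x = 7:
  Term 0 contributes -2 + 0 · 7 = -2
  Term 1 contributes 6 + 1 · 7 = 13
  Term 2 contributes 0 + 2 · 7 = 14
  Term 3 contributes 2 + 3 · 7 = 23
  Term 4 contributes -1 + 4 · 7 = 27
p(7) = ⊕ of these = min[-2, 13, 14, 23, 27] = -2.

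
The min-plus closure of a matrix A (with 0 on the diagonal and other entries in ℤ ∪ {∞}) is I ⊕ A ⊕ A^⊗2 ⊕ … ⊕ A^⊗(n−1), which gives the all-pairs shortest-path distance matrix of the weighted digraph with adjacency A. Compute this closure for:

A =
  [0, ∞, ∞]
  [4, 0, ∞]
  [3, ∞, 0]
Closure =
  [0, ∞, ∞]
  [4, 0, ∞]
  [3, ∞, 0]

This is the Floyd-Warshall all-pairs shortest-path computation. For each intermediate vertex k = 0, 1, …, 2, update dist[i][j] ← min(dist[i][j], dist[i][k] + dist[k][j]). The final matrix gives, for each (i, j), the minimum total weight of any directed path from i to j (possibly empty when i = j).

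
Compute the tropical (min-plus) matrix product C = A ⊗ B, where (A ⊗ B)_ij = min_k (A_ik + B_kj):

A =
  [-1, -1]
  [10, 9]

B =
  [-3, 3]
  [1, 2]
A ⊗ B =
  [-4, 1]
  [7, 11]

Apply the min-plus product entry-by-entry:
  C[0][0] = min over k of (A[0][0] + B[0][0] = -1 + -3 = -4, A[0][1] + B[1][0] = -1 + 1 = 0) = -4 (attained at k = 0)
  C[0][1] = min over k of (A[0][0] + B[0][1] = -1 + 3 = 2, A[0][1] + B[1][1] = -1 + 2 = 1) = 1 (attained at k = 1)
  C[1][0] = min over k of (A[1][0] + B[0][0] = 10 + -3 = 7, A[1][1] + B[1][0] = 9 + 1 = 10) = 7 (attained at k = 0)
  C[1][1] = min over k of (A[1][0] + B[0][1] = 10 + 3 = 13, A[1][1] + B[1][1] = 9 + 2 = 11) = 11 (attained at k = 1)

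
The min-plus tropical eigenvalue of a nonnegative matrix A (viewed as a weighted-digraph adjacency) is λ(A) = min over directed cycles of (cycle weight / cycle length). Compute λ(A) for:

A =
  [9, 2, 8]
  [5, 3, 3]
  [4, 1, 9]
λ(A) = 2

Enumerate directed cycles and compute their means (weight / length). Sample:
  cycle 0 → 0: weight = 9, length = 1, mean = 9/1 ≈ 9.000
  cycle 1 → 1: weight = 3, length = 1, mean = 3/1 ≈ 3.000
  cycle 2 → 2: weight = 9, length = 1, mean = 9/1 ≈ 9.000
  cycle 0 → 1 → 0: weight = 7, length = 2, mean = 7/2 ≈ 3.500
  cycle 0 → 2 → 0: weight = 12, length = 2, mean = 12/2 ≈ 6.000
  cycle 1 → 0 → 1: weight = 7, length = 2, mean = 7/2 ≈ 3.500
Minimum mean = 2.000, attained e.g. along the cycle 1 → 2 → 1 with weight 4 and length 2. So λ(A) = 4/2 = 2.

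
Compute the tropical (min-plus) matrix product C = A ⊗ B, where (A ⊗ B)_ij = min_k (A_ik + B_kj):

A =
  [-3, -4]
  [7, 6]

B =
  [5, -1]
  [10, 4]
A ⊗ B =
  [2, -4]
  [12, 6]

Apply the min-plus product entry-by-entry:
  C[0][0] = min over k of (A[0][0] + B[0][0] = -3 + 5 = 2, A[0][1] + B[1][0] = -4 + 10 = 6) = 2 (attained at k = 0)
  C[0][1] = min over k of (A[0][0] + B[0][1] = -3 + -1 = -4, A[0][1] + B[1][1] = -4 + 4 = 0) = -4 (attained at k = 0)
  C[1][0] = min over k of (A[1][0] + B[0][0] = 7 + 5 = 12, A[1][1] + B[1][0] = 6 + 10 = 16) = 12 (attained at k = 0)
  C[1][1] = min over k of (A[1][0] + B[0][1] = 7 + -1 = 6, A[1][1] + B[1][1] = 6 + 4 = 10) = 6 (attained at k = 0)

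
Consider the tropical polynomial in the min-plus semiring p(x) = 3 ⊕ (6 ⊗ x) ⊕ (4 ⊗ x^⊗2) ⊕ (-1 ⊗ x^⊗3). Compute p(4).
p(4) = 3

A tropical monomial a ⊗ x^⊗i evaluates to a + i · x. Evaluating each term at x = 4:
  Term 0 contributes 3 + 0 · 4 = 3
  Term 1 contributes 6 + 1 · 4 = 10
  Term 2 contributes 4 + 2 · 4 = 12
  Term 3 contributes -1 + 3 · 4 = 11
p(4) = ⊕ of these = min[3, 10, 12, 11] = 3.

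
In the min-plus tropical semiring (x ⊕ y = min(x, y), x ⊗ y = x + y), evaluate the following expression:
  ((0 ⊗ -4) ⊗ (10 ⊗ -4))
((0 ⊗ -4) ⊗ (10 ⊗ -4)) = 2

Expand innermost to outermost. Recall ⊕ takes the minimum of its arguments and ⊗ takes their sum. Working out the expression ((0 ⊗ -4) ⊗ (10 ⊗ -4)) gives 2.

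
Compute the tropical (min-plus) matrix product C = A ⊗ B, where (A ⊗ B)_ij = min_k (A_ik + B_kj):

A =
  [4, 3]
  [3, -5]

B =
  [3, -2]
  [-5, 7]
A ⊗ B =
  [-2, 2]
  [-10, 1]

Apply the min-plus product entry-by-entry:
  C[0][0] = min over k of (A[0][0] + B[0][0] = 4 + 3 = 7, A[0][1] + B[1][0] = 3 + -5 = -2) = -2 (attained at k = 1)
  C[0][1] = min over k of (A[0][0] + B[0][1] = 4 + -2 = 2, A[0][1] + B[1][1] = 3 + 7 = 10) = 2 (attained at k = 0)
  C[1][0] = min over k of (A[1][0] + B[0][0] = 3 + 3 = 6, A[1][1] + B[1][0] = -5 + -5 = -10) = -10 (attained at k = 1)
  C[1][1] = min over k of (A[1][0] + B[0][1] = 3 + -2 = 1, A[1][1] + B[1][1] = -5 + 7 = 2) = 1 (attained at k = 0)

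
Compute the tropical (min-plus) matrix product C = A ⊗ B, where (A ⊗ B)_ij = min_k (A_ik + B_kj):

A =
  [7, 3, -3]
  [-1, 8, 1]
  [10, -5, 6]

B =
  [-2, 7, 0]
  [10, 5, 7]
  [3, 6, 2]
A ⊗ B =
  [0, 3, -1]
  [-3, 6, -1]
  [5, 0, 2]

Apply the min-plus product entry-by-entry:
  C[0][0] = min over k of (A[0][0] + B[0][0] = 7 + -2 = 5, A[0][1] + B[1][0] = 3 + 10 = 13, A[0][2] + B[2][0] = -3 + 3 = 0) = 0 (attained at k = 2)
  C[0][1] = min over k of (A[0][0] + B[0][1] = 7 + 7 = 14, A[0][1] + B[1][1] = 3 + 5 = 8, A[0][2] + B[2][1] = -3 + 6 = 3) = 3 (attained at k = 2)
  C[0][2] = min over k of (A[0][0] + B[0][2] = 7 + 0 = 7, A[0][1] + B[1][2] = 3 + 7 = 10, A[0][2] + B[2][2] = -3 + 2 = -1) = -1 (attained at k = 2)
  C[1][0] = min over k of (A[1][0] + B[0][0] = -1 + -2 = -3, A[1][1] + B[1][0] = 8 + 10 = 18, A[1][2] + B[2][0] = 1 + 3 = 4) = -3 (attained at k = 0)
  C[1][1] = min over k of (A[1][0] + B[0][1] = -1 + 7 = 6, A[1][1] + B[1][1] = 8 + 5 = 13, A[1][2] + B[2][1] = 1 + 6 = 7) = 6 (attained at k = 0)
  C[1][2] = min over k of (A[1][0] + B[0][2] = -1 + 0 = -1, A[1][1] + B[1][2] = 8 + 7 = 15, A[1][2] + B[2][2] = 1 + 2 = 3) = -1 (attained at k = 0)
  C[2][0] = min over k of (A[2][0] + B[0][0] = 10 + -2 = 8, A[2][1] + B[1][0] = -5 + 10 = 5, A[2][2] + B[2][0] = 6 + 3 = 9) = 5 (attained at k = 1)
  C[2][1] = min over k of (A[2][0] + B[0][1] = 10 + 7 = 17, A[2][1] + B[1][1] = -5 + 5 = 0, A[2][2] + B[2][1] = 6 + 6 = 12) = 0 (attained at k = 1)
  C[2][2] = min over k of (A[2][0] + B[0][2] = 10 + 0 = 10, A[2][1] + B[1][2] = -5 + 7 = 2, A[2][2] + B[2][2] = 6 + 2 = 8) = 2 (attained at k = 1)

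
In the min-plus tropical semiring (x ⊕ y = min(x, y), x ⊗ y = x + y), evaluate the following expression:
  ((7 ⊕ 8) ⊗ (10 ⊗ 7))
((7 ⊕ 8) ⊗ (10 ⊗ 7)) = 24

Expand innermost to outermost. Recall ⊕ takes the minimum of its arguments and ⊗ takes their sum. Working out the expression ((7 ⊕ 8) ⊗ (10 ⊗ 7)) gives 24.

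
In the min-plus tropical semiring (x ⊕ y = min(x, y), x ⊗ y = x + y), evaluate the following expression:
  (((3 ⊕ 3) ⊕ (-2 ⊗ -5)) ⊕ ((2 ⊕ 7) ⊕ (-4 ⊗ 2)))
(((3 ⊕ 3) ⊕ (-2 ⊗ -5)) ⊕ ((2 ⊕ 7) ⊕ (-4 ⊗ 2))) = -7

Expand innermost to outermost. Recall ⊕ takes the minimum of its arguments and ⊗ takes their sum. Working out the expression (((3 ⊕ 3) ⊕ (-2 ⊗ -5)) ⊕ ((2 ⊕ 7) ⊕ (-4 ⊗ 2))) gives -7.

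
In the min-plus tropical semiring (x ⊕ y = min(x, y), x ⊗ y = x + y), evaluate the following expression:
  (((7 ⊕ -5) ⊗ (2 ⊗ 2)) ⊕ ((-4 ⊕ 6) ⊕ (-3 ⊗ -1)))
(((7 ⊕ -5) ⊗ (2 ⊗ 2)) ⊕ ((-4 ⊕ 6) ⊕ (-3 ⊗ -1))) = -4

Expand innermost to outermost. Recall ⊕ takes the minimum of its arguments and ⊗ takes their sum. Working out the expression (((7 ⊕ -5) ⊗ (2 ⊗ 2)) ⊕ ((-4 ⊕ 6) ⊕ (-3 ⊗ -1))) gives -4.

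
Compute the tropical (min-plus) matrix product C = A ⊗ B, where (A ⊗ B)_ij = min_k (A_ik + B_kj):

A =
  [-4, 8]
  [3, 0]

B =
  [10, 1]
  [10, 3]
A ⊗ B =
  [6, -3]
  [10, 3]

Apply the min-plus product entry-by-entry:
  C[0][0] = min over k of (A[0][0] + B[0][0] = -4 + 10 = 6, A[0][1] + B[1][0] = 8 + 10 = 18) = 6 (attained at k = 0)
  C[0][1] = min over k of (A[0][0] + B[0][1] = -4 + 1 = -3, A[0][1] + B[1][1] = 8 + 3 = 11) = -3 (attained at k = 0)
  C[1][0] = min over k of (A[1][0] + B[0][0] = 3 + 10 = 13, A[1][1] + B[1][0] = 0 + 10 = 10) = 10 (attained at k = 1)
  C[1][1] = min over k of (A[1][0] + B[0][1] = 3 + 1 = 4, A[1][1] + B[1][1] = 0 + 3 = 3) = 3 (attained at k = 1)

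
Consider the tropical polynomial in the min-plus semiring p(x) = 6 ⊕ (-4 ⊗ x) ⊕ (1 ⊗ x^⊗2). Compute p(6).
p(6) = 2

A tropical monomial a ⊗ x^⊗i evaluates to a + i · x. Evaluating each term at x = 6:
  Term 0 contributes 6 + 0 · 6 = 6
  Term 1 contributes -4 + 1 · 6 = 2
  Term 2 contributes 1 + 2 · 6 = 13
p(6) = ⊕ of these = min[6, 2, 13] = 2.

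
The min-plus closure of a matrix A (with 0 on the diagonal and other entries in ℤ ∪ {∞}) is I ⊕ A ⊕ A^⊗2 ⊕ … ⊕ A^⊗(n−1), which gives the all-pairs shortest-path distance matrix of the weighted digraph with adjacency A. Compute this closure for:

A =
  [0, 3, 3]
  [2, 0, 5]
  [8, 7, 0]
Closure =
  [0, 3, 3]
  [2, 0, 5]
  [8, 7, 0]

This is the Floyd-Warshall all-pairs shortest-path computation. For each intermediate vertex k = 0, 1, …, 2, update dist[i][j] ← min(dist[i][j], dist[i][k] + dist[k][j]). The final matrix gives, for each (i, j), the minimum total weight of any directed path from i to j (possibly empty when i = j).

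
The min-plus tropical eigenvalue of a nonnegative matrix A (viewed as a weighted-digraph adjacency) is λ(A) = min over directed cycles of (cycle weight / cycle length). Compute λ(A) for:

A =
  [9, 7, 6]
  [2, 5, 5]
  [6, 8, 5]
λ(A) = 9/2

Enumerate directed cycles and compute their means (weight / length). Sample:
  cycle 0 → 0: weight = 9, length = 1, mean = 9/1 ≈ 9.000
  cycle 1 → 1: weight = 5, length = 1, mean = 5/1 ≈ 5.000
  cycle 2 → 2: weight = 5, length = 1, mean = 5/1 ≈ 5.000
  cycle 0 → 1 → 0: weight = 9, length = 2, mean = 9/2 ≈ 4.500
  cycle 0 → 2 → 0: weight = 12, length = 2, mean = 12/2 ≈ 6.000
  cycle 1 → 0 → 1: weight = 9, length = 2, mean = 9/2 ≈ 4.500
Minimum mean = 4.500, attained e.g. along the cycle 0 → 1 → 0 with weight 9 and length 2. So λ(A) = 9/2 = 9/2.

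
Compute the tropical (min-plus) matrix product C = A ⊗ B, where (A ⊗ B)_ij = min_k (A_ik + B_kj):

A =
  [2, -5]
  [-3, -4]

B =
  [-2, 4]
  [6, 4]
A ⊗ B =
  [0, -1]
  [-5, 0]

Apply the min-plus product entry-by-entry:
  C[0][0] = min over k of (A[0][0] + B[0][0] = 2 + -2 = 0, A[0][1] + B[1][0] = -5 + 6 = 1) = 0 (attained at k = 0)
  C[0][1] = min over k of (A[0][0] + B[0][1] = 2 + 4 = 6, A[0][1] + B[1][1] = -5 + 4 = -1) = -1 (attained at k = 1)
  C[1][0] = min over k of (A[1][0] + B[0][0] = -3 + -2 = -5, A[1][1] + B[1][0] = -4 + 6 = 2) = -5 (attained at k = 0)
  C[1][1] = min over k of (A[1][0] + B[0][1] = -3 + 4 = 1, A[1][1] + B[1][1] = -4 + 4 = 0) = 0 (attained at k = 1)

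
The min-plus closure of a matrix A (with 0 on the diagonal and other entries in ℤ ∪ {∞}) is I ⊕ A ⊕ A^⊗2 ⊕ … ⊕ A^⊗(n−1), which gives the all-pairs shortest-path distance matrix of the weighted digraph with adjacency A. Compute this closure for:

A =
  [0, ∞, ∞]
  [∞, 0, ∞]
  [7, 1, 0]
Closure =
  [0, ∞, ∞]
  [∞, 0, ∞]
  [7, 1, 0]

This is the Floyd-Warshall all-pairs shortest-path computation. For each intermediate vertex k = 0, 1, …, 2, update dist[i][j] ← min(dist[i][j], dist[i][k] + dist[k][j]). The final matrix gives, for each (i, j), the minimum total weight of any directed path from i to j (possibly empty when i = j).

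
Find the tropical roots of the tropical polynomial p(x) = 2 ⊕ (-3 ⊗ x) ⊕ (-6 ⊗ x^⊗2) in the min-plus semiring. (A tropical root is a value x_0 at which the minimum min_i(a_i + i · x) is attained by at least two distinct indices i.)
Roots: {3, 5}

Each tropical root is a break point of the lower envelope of the lines y = a_i + i · x (there are 3 lines, with slopes 0, 1, ..., 2). Only the lines that attain the minimum somewhere contribute to roots; other lines are dominated. Here the surviving (envelope) indices are i = 2, i = 1, i = 0.
Intersections between consecutive envelope lines give the roots: for adjacent envelope indices i < j the intersection is x = (a_i − a_j) / (j − i). Reading off the sorted break points: {3, 5}.
Verification: at each break x_0, at least two indices attain the minimum of min_i(a_i + i · x_0).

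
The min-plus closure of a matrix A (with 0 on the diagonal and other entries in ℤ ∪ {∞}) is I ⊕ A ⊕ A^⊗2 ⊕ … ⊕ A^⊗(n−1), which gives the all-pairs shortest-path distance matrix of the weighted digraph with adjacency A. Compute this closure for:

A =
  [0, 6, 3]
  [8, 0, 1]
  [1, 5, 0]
Closure =
  [0, 6, 3]
  [2, 0, 1]
  [1, 5, 0]

This is the Floyd-Warshall all-pairs shortest-path computation. For each intermediate vertex k = 0, 1, …, 2, update dist[i][j] ← min(dist[i][j], dist[i][k] + dist[k][j]). The final matrix gives, for each (i, j), the minimum total weight of any directed path from i to j (possibly empty when i = j).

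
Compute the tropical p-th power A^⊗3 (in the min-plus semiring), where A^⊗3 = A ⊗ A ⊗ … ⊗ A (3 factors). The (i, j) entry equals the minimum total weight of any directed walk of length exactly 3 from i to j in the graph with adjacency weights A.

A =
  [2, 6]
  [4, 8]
A^⊗3 =
  [6, 10]
  [8, 12]

Each entry (A^⊗3)_ij equals the minimum over all length-3 walks i = v_0 → v_1 → … → v_3 = j of Σ_t A[v_t][v_{t+1}]. For example, for (i, j) = (0, 1) we minimise over 4 possible intermediate vertex sequences; the minimum is 10, attained along the walk 0 → 0 → 0 → 1.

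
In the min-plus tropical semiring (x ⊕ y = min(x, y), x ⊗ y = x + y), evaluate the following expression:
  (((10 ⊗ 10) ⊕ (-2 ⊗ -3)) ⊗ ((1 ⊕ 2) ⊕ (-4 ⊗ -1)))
(((10 ⊗ 10) ⊕ (-2 ⊗ -3)) ⊗ ((1 ⊕ 2) ⊕ (-4 ⊗ -1))) = -10

Expand innermost to outermost. Recall ⊕ takes the minimum of its arguments and ⊗ takes their sum. Working out the expression (((10 ⊗ 10) ⊕ (-2 ⊗ -3)) ⊗ ((1 ⊕ 2) ⊕ (-4 ⊗ -1))) gives -10.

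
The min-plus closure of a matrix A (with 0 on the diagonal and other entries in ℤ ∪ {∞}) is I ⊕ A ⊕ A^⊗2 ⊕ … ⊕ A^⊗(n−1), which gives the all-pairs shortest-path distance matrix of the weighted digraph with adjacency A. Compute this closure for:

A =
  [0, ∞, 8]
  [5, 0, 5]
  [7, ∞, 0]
Closure =
  [0, ∞, 8]
  [5, 0, 5]
  [7, ∞, 0]

This is the Floyd-Warshall all-pairs shortest-path computation. For each intermediate vertex k = 0, 1, …, 2, update dist[i][j] ← min(dist[i][j], dist[i][k] + dist[k][j]). The final matrix gives, for each (i, j), the minimum total weight of any directed path from i to j (possibly empty when i = j).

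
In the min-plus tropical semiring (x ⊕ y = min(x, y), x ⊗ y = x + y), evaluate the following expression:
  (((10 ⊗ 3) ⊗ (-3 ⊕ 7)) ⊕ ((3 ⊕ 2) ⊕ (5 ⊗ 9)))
(((10 ⊗ 3) ⊗ (-3 ⊕ 7)) ⊕ ((3 ⊕ 2) ⊕ (5 ⊗ 9))) = 2

Expand innermost to outermost. Recall ⊕ takes the minimum of its arguments and ⊗ takes their sum. Working out the expression (((10 ⊗ 3) ⊗ (-3 ⊕ 7)) ⊕ ((3 ⊕ 2) ⊕ (5 ⊗ 9))) gives 2.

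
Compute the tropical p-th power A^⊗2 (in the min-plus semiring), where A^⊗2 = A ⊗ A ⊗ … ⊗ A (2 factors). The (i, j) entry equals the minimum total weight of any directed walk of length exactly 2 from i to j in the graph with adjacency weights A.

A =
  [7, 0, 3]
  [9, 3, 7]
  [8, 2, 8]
A^⊗2 =
  [9, 3, 7]
  [12, 6, 10]
  [11, 5, 9]

Each entry (A^⊗2)_ij equals the minimum over all length-2 walks i = v_0 → v_1 → … → v_2 = j of Σ_t A[v_t][v_{t+1}]. For example, for (i, j) = (0, 2) we minimise over 3 possible intermediate vertex sequences; the minimum is 7, attained along the walk 0 → 1 → 2.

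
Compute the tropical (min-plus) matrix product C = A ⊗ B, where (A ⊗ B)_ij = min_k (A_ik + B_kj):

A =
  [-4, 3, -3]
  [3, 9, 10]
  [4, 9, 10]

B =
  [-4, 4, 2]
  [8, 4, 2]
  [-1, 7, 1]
A ⊗ B =
  [-8, 0, -2]
  [-1, 7, 5]
  [0, 8, 6]

Apply the min-plus product entry-by-entry:
  C[0][0] = min over k of (A[0][0] + B[0][0] = -4 + -4 = -8, A[0][1] + B[1][0] = 3 + 8 = 11, A[0][2] + B[2][0] = -3 + -1 = -4) = -8 (attained at k = 0)
  C[0][1] = min over k of (A[0][0] + B[0][1] = -4 + 4 = 0, A[0][1] + B[1][1] = 3 + 4 = 7, A[0][2] + B[2][1] = -3 + 7 = 4) = 0 (attained at k = 0)
  C[0][2] = min over k of (A[0][0] + B[0][2] = -4 + 2 = -2, A[0][1] + B[1][2] = 3 + 2 = 5, A[0][2] + B[2][2] = -3 + 1 = -2) = -2 (attained at k = 0)
  C[1][0] = min over k of (A[1][0] + B[0][0] = 3 + -4 = -1, A[1][1] + B[1][0] = 9 + 8 = 17, A[1][2] + B[2][0] = 10 + -1 = 9) = -1 (attained at k = 0)
  C[1][1] = min over k of (A[1][0] + B[0][1] = 3 + 4 = 7, A[1][1] + B[1][1] = 9 + 4 = 13, A[1][2] + B[2][1] = 10 + 7 = 17) = 7 (attained at k = 0)
  C[1][2] = min over k of (A[1][0] + B[0][2] = 3 + 2 = 5, A[1][1] + B[1][2] = 9 + 2 = 11, A[1][2] + B[2][2] = 10 + 1 = 11) = 5 (attained at k = 0)
  C[2][0] = min over k of (A[2][0] + B[0][0] = 4 + -4 = 0, A[2][1] + B[1][0] = 9 + 8 = 17, A[2][2] + B[2][0] = 10 + -1 = 9) = 0 (attained at k = 0)
  C[2][1] = min over k of (A[2][0] + B[0][1] = 4 + 4 = 8, A[2][1] + B[1][1] = 9 + 4 = 13, A[2][2] + B[2][1] = 10 + 7 = 17) = 8 (attained at k = 0)
  C[2][2] = min over k of (A[2][0] + B[0][2] = 4 + 2 = 6, A[2][1] + B[1][2] = 9 + 2 = 11, A[2][2] + B[2][2] = 10 + 1 = 11) = 6 (attained at k = 0)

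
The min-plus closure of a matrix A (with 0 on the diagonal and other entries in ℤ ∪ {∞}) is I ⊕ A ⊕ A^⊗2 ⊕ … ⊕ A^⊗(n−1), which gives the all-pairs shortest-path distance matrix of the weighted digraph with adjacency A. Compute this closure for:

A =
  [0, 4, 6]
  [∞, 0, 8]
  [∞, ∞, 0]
Closure =
  [0, 4, 6]
  [∞, 0, 8]
  [∞, ∞, 0]

This is the Floyd-Warshall all-pairs shortest-path computation. For each intermediate vertex k = 0, 1, …, 2, update dist[i][j] ← min(dist[i][j], dist[i][k] + dist[k][j]). The final matrix gives, for each (i, j), the minimum total weight of any directed path from i to j (possibly empty when i = j).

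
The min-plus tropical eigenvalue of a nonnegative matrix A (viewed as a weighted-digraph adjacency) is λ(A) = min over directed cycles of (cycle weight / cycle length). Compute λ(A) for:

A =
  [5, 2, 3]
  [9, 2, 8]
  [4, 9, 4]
λ(A) = 2

Enumerate directed cycles and compute their means (weight / length). Sample:
  cycle 0 → 0: weight = 5, length = 1, mean = 5/1 ≈ 5.000
  cycle 1 → 1: weight = 2, length = 1, mean = 2/1 ≈ 2.000
  cycle 2 → 2: weight = 4, length = 1, mean = 4/1 ≈ 4.000
  cycle 0 → 1 → 0: weight = 11, length = 2, mean = 11/2 ≈ 5.500
  cycle 0 → 2 → 0: weight = 7, length = 2, mean = 7/2 ≈ 3.500
  cycle 1 → 0 → 1: weight = 11, length = 2, mean = 11/2 ≈ 5.500
Minimum mean = 2.000, attained e.g. along the cycle 1 → 1 with weight 2 and length 1. So λ(A) = 2/1 = 2.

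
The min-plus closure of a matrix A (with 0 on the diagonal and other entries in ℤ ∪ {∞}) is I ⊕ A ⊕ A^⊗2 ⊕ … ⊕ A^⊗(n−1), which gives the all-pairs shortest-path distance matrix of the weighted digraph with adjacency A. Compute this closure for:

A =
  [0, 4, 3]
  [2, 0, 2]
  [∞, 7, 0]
Closure =
  [0, 4, 3]
  [2, 0, 2]
  [9, 7, 0]

This is the Floyd-Warshall all-pairs shortest-path computation. For each intermediate vertex k = 0, 1, …, 2, update dist[i][j] ← min(dist[i][j], dist[i][k] + dist[k][j]). The final matrix gives, for each (i, j), the minimum total weight of any directed path from i to j (possibly empty when i = j).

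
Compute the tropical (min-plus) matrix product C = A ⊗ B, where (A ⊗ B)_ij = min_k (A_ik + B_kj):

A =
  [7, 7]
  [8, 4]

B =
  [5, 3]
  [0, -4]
A ⊗ B =
  [7, 3]
  [4, 0]

Apply the min-plus product entry-by-entry:
  C[0][0] = min over k of (A[0][0] + B[0][0] = 7 + 5 = 12, A[0][1] + B[1][0] = 7 + 0 = 7) = 7 (attained at k = 1)
  C[0][1] = min over k of (A[0][0] + B[0][1] = 7 + 3 = 10, A[0][1] + B[1][1] = 7 + -4 = 3) = 3 (attained at k = 1)
  C[1][0] = min over k of (A[1][0] + B[0][0] = 8 + 5 = 13, A[1][1] + B[1][0] = 4 + 0 = 4) = 4 (attained at k = 1)
  C[1][1] = min over k of (A[1][0] + B[0][1] = 8 + 3 = 11, A[1][1] + B[1][1] = 4 + -4 = 0) = 0 (attained at k = 1)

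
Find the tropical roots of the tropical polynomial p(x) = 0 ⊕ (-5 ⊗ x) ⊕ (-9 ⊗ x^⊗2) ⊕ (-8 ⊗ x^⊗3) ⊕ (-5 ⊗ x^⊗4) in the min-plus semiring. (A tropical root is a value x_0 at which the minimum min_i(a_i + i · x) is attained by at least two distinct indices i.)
Roots: {-3, -1, 4, 5}

Each tropical root is a break point of the lower envelope of the lines y = a_i + i · x (there are 5 lines, with slopes 0, 1, ..., 4). Only the lines that attain the minimum somewhere contribute to roots; other lines are dominated. Here the surviving (envelope) indices are i = 4, i = 3, i = 2, i = 1, i = 0.
Intersections between consecutive envelope lines give the roots: for adjacent envelope indices i < j the intersection is x = (a_i − a_j) / (j − i). Reading off the sorted break points: {-3, -1, 4, 5}.
Verification: at each break x_0, at least two indices attain the minimum of min_i(a_i + i · x_0).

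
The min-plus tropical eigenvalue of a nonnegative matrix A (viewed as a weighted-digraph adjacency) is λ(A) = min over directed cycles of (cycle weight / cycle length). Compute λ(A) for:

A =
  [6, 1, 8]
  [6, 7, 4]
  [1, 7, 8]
λ(A) = 2

Enumerate directed cycles and compute their means (weight / length). Sample:
  cycle 0 → 0: weight = 6, length = 1, mean = 6/1 ≈ 6.000
  cycle 1 → 1: weight = 7, length = 1, mean = 7/1 ≈ 7.000
  cycle 2 → 2: weight = 8, length = 1, mean = 8/1 ≈ 8.000
  cycle 0 → 1 → 0: weight = 7, length = 2, mean = 7/2 ≈ 3.500
  cycle 0 → 2 → 0: weight = 9, length = 2, mean = 9/2 ≈ 4.500
  cycle 1 → 0 → 1: weight = 7, length = 2, mean = 7/2 ≈ 3.500
Minimum mean = 2.000, attained e.g. along the cycle 0 → 1 → 2 → 0 with weight 6 and length 3. So λ(A) = 6/3 = 2.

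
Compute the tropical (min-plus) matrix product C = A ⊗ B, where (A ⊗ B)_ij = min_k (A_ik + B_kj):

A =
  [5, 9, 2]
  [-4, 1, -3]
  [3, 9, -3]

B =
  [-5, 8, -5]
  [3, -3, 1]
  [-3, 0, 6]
A ⊗ B =
  [-1, 2, 0]
  [-9, -3, -9]
  [-6, -3, -2]

Apply the min-plus product entry-by-entry:
  C[0][0] = min over k of (A[0][0] + B[0][0] = 5 + -5 = 0, A[0][1] + B[1][0] = 9 + 3 = 12, A[0][2] + B[2][0] = 2 + -3 = -1) = -1 (attained at k = 2)
  C[0][1] = min over k of (A[0][0] + B[0][1] = 5 + 8 = 13, A[0][1] + B[1][1] = 9 + -3 = 6, A[0][2] + B[2][1] = 2 + 0 = 2) = 2 (attained at k = 2)
  C[0][2] = min over k of (A[0][0] + B[0][2] = 5 + -5 = 0, A[0][1] + B[1][2] = 9 + 1 = 10, A[0][2] + B[2][2] = 2 + 6 = 8) = 0 (attained at k = 0)
  C[1][0] = min over k of (A[1][0] + B[0][0] = -4 + -5 = -9, A[1][1] + B[1][0] = 1 + 3 = 4, A[1][2] + B[2][0] = -3 + -3 = -6) = -9 (attained at k = 0)
  C[1][1] = min over k of (A[1][0] + B[0][1] = -4 + 8 = 4, A[1][1] + B[1][1] = 1 + -3 = -2, A[1][2] + B[2][1] = -3 + 0 = -3) = -3 (attained at k = 2)
  C[1][2] = min over k of (A[1][0] + B[0][2] = -4 + -5 = -9, A[1][1] + B[1][2] = 1 + 1 = 2, A[1][2] + B[2][2] = -3 + 6 = 3) = -9 (attained at k = 0)
  C[2][0] = min over k of (A[2][0] + B[0][0] = 3 + -5 = -2, A[2][1] + B[1][0] = 9 + 3 = 12, A[2][2] + B[2][0] = -3 + -3 = -6) = -6 (attained at k = 2)
  C[2][1] = min over k of (A[2][0] + B[0][1] = 3 + 8 = 11, A[2][1] + B[1][1] = 9 + -3 = 6, A[2][2] + B[2][1] = -3 + 0 = -3) = -3 (attained at k = 2)
  C[2][2] = min over k of (A[2][0] + B[0][2] = 3 + -5 = -2, A[2][1] + B[1][2] = 9 + 1 = 10, A[2][2] + B[2][2] = -3 + 6 = 3) = -2 (attained at k = 0)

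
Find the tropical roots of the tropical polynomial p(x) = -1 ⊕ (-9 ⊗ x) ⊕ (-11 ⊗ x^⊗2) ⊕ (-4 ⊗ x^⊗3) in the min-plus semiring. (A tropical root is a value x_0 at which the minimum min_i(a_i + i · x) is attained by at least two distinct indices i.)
Roots: {-7, 2, 8}

Each tropical root is a break point of the lower envelope of the lines y = a_i + i · x (there are 4 lines, with slopes 0, 1, ..., 3). Only the lines that attain the minimum somewhere contribute to roots; other lines are dominated. Here the surviving (envelope) indices are i = 3, i = 2, i = 1, i = 0.
Intersections between consecutive envelope lines give the roots: for adjacent envelope indices i < j the intersection is x = (a_i − a_j) / (j − i). Reading off the sorted break points: {-7, 2, 8}.
Verification: at each break x_0, at least two indices attain the minimum of min_i(a_i + i · x_0).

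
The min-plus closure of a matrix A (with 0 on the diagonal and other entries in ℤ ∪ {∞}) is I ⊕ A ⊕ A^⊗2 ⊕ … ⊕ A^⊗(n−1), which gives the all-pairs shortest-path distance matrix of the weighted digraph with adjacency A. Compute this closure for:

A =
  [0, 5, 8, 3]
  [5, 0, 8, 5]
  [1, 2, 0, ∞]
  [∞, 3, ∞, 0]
Closure =
  [0, 5, 8, 3]
  [5, 0, 8, 5]
  [1, 2, 0, 4]
  [8, 3, 11, 0]

This is the Floyd-Warshall all-pairs shortest-path computation. For each intermediate vertex k = 0, 1, …, 3, update dist[i][j] ← min(dist[i][j], dist[i][k] + dist[k][j]). The final matrix gives, for each (i, j), the minimum total weight of any directed path from i to j (possibly empty when i = j).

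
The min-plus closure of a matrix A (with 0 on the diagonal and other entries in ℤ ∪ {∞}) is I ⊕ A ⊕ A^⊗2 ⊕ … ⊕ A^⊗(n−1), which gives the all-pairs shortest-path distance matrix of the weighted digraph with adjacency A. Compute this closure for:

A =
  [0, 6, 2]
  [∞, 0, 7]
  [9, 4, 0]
Closure =
  [0, 6, 2]
  [16, 0, 7]
  [9, 4, 0]

This is the Floyd-Warshall all-pairs shortest-path computation. For each intermediate vertex k = 0, 1, …, 2, update dist[i][j] ← min(dist[i][j], dist[i][k] + dist[k][j]). The final matrix gives, for each (i, j), the minimum total weight of any directed path from i to j (possibly empty when i = j).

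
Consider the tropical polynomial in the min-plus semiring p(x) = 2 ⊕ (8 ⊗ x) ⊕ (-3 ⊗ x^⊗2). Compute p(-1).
p(-1) = -5

A tropical monomial a ⊗ x^⊗i evaluates to a + i · x. Evaluating each term at x = -1:
  Term 0 contributes 2 + 0 · -1 = 2
  Term 1 contributes 8 + 1 · -1 = 7
  Term 2 contributes -3 + 2 · -1 = -5
p(-1) = ⊕ of these = min[2, 7, -5] = -5.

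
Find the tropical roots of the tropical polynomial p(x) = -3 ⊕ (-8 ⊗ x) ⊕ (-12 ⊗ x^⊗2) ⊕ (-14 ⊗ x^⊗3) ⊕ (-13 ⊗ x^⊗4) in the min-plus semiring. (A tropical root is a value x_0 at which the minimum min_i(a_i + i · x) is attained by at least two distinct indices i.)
Roots: {-1, 2, 4, 5}

Each tropical root is a break point of the lower envelope of the lines y = a_i + i · x (there are 5 lines, with slopes 0, 1, ..., 4). Only the lines that attain the minimum somewhere contribute to roots; other lines are dominated. Here the surviving (envelope) indices are i = 4, i = 3, i = 2, i = 1, i = 0.
Intersections between consecutive envelope lines give the roots: for adjacent envelope indices i < j the intersection is x = (a_i − a_j) / (j − i). Reading off the sorted break points: {-1, 2, 4, 5}.
Verification: at each break x_0, at least two indices attain the minimum of min_i(a_i + i · x_0).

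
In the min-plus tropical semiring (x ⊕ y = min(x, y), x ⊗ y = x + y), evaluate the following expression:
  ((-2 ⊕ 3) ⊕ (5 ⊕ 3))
((-2 ⊕ 3) ⊕ (5 ⊕ 3)) = -2

Expand innermost to outermost. Recall ⊕ takes the minimum of its arguments and ⊗ takes their sum. Working out the expression ((-2 ⊕ 3) ⊕ (5 ⊕ 3)) gives -2.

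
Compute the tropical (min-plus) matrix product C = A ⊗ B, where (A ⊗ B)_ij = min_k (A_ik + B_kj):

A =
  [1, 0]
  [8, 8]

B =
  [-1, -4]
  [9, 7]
A ⊗ B =
  [0, -3]
  [7, 4]

Apply the min-plus product entry-by-entry:
  C[0][0] = min over k of (A[0][0] + B[0][0] = 1 + -1 = 0, A[0][1] + B[1][0] = 0 + 9 = 9) = 0 (attained at k = 0)
  C[0][1] = min over k of (A[0][0] + B[0][1] = 1 + -4 = -3, A[0][1] + B[1][1] = 0 + 7 = 7) = -3 (attained at k = 0)
  C[1][0] = min over k of (A[1][0] + B[0][0] = 8 + -1 = 7, A[1][1] + B[1][0] = 8 + 9 = 17) = 7 (attained at k = 0)
  C[1][1] = min over k of (A[1][0] + B[0][1] = 8 + -4 = 4, A[1][1] + B[1][1] = 8 + 7 = 15) = 4 (attained at k = 0)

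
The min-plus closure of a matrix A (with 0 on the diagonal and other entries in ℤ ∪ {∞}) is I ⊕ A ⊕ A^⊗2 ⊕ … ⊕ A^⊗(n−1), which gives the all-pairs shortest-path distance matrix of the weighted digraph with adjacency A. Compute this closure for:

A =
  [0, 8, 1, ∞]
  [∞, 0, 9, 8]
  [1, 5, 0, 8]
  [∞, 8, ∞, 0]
Closure =
  [0, 6, 1, 9]
  [10, 0, 9, 8]
  [1, 5, 0, 8]
  [18, 8, 17, 0]

This is the Floyd-Warshall all-pairs shortest-path computation. For each intermediate vertex k = 0, 1, …, 3, update dist[i][j] ← min(dist[i][j], dist[i][k] + dist[k][j]). The final matrix gives, for each (i, j), the minimum total weight of any directed path from i to j (possibly empty when i = j).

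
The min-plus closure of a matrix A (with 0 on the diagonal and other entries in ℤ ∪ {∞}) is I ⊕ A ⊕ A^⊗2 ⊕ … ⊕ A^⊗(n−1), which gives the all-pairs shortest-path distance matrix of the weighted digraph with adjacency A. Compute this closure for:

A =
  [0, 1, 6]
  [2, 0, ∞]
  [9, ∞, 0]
Closure =
  [0, 1, 6]
  [2, 0, 8]
  [9, 10, 0]

This is the Floyd-Warshall all-pairs shortest-path computation. For each intermediate vertex k = 0, 1, …, 2, update dist[i][j] ← min(dist[i][j], dist[i][k] + dist[k][j]). The final matrix gives, for each (i, j), the minimum total weight of any directed path from i to j (possibly empty when i = j).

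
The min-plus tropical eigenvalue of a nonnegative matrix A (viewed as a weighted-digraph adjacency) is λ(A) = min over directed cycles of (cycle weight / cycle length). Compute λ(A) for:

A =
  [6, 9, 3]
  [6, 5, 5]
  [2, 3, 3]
λ(A) = 5/2

Enumerate directed cycles and compute their means (weight / length). Sample:
  cycle 0 → 0: weight = 6, length = 1, mean = 6/1 ≈ 6.000
  cycle 1 → 1: weight = 5, length = 1, mean = 5/1 ≈ 5.000
  cycle 2 → 2: weight = 3, length = 1, mean = 3/1 ≈ 3.000
  cycle 0 → 1 → 0: weight = 15, length = 2, mean = 15/2 ≈ 7.500
  cycle 0 → 2 → 0: weight = 5, length = 2, mean = 5/2 ≈ 2.500
  cycle 1 → 0 → 1: weight = 15, length = 2, mean = 15/2 ≈ 7.500
Minimum mean = 2.500, attained e.g. along the cycle 0 → 2 → 0 with weight 5 and length 2. So λ(A) = 5/2 = 5/2.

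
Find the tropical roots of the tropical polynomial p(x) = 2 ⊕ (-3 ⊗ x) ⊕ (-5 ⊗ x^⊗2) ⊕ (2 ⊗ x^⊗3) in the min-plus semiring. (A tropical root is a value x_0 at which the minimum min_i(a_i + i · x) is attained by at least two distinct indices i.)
Roots: {-7, 2, 5}

Each tropical root is a break point of the lower envelope of the lines y = a_i + i · x (there are 4 lines, with slopes 0, 1, ..., 3). Only the lines that attain the minimum somewhere contribute to roots; other lines are dominated. Here the surviving (envelope) indices are i = 3, i = 2, i = 1, i = 0.
Intersections between consecutive envelope lines give the roots: for adjacent envelope indices i < j the intersection is x = (a_i − a_j) / (j − i). Reading off the sorted break points: {-7, 2, 5}.
Verification: at each break x_0, at least two indices attain the minimum of min_i(a_i + i · x_0).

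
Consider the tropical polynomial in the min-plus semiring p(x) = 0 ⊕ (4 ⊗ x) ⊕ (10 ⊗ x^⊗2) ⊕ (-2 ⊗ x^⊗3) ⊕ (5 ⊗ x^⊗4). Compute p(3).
p(3) = 0

A tropical monomial a ⊗ x^⊗i evaluates to a + i · x. Evaluating each term at x = 3:
  Term 0 contributes 0 + 0 · 3 = 0
  Term 1 contributes 4 + 1 · 3 = 7
  Term 2 contributes 10 + 2 · 3 = 16
  Term 3 contributes -2 + 3 · 3 = 7
  Term 4 contributes 5 + 4 · 3 = 17
p(3) = ⊕ of these = min[0, 7, 16, 7, 17] = 0.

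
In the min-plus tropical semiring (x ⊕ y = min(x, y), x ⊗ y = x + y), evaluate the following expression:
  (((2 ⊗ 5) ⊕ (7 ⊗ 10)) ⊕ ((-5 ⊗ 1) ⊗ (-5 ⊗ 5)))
(((2 ⊗ 5) ⊕ (7 ⊗ 10)) ⊕ ((-5 ⊗ 1) ⊗ (-5 ⊗ 5))) = -4

Expand innermost to outermost. Recall ⊕ takes the minimum of its arguments and ⊗ takes their sum. Working out the expression (((2 ⊗ 5) ⊕ (7 ⊗ 10)) ⊕ ((-5 ⊗ 1) ⊗ (-5 ⊗ 5))) gives -4.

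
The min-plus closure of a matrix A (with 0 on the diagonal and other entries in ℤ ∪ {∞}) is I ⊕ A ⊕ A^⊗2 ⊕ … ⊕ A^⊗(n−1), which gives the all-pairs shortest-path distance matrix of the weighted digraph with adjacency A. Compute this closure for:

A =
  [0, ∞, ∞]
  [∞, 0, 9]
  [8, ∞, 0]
Closure =
  [0, ∞, ∞]
  [17, 0, 9]
  [8, ∞, 0]

This is the Floyd-Warshall all-pairs shortest-path computation. For each intermediate vertex k = 0, 1, …, 2, update dist[i][j] ← min(dist[i][j], dist[i][k] + dist[k][j]). The final matrix gives, for each (i, j), the minimum total weight of any directed path from i to j (possibly empty when i = j).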